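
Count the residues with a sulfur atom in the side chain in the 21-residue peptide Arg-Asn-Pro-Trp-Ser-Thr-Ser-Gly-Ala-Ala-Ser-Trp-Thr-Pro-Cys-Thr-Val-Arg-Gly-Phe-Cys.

2

Cysteine (C, thiol) and methionine (M, thioether) are the two sulfur-containing amino acids.
Matching residues: Cys15, Cys21.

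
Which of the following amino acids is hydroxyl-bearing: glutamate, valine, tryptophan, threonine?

The –OH-bearing residues are Ser, Thr (aliphatic alcohols), and Tyr (phenol).
Of the listed options, only threonine belongs to this group.

threonine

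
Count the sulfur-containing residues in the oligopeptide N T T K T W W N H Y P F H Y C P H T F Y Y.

Only Cys (C) and Met (M) have a sulfur atom in the side chain.
Matching residues: C15.

1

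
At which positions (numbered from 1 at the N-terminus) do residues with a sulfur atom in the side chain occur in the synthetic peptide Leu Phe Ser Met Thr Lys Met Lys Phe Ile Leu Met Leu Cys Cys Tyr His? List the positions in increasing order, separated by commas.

The sulfur-bearing residues are cysteine (–SH) and methionine (–S–CH₃).
Matching residues: Met4, Met7, Met12, Cys14, Cys15.

4, 7, 12, 14, 15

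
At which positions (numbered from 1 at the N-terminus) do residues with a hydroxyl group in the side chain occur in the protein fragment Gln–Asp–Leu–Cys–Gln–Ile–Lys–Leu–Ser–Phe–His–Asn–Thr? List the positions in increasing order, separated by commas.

The –OH-bearing residues are Ser, Thr (aliphatic alcohols), and Tyr (phenol).
Matching residues: Ser9, Thr13.

9, 13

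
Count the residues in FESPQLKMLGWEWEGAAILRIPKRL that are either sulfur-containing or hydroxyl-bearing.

2

Sulfur-containing: C, M. Hydroxyl-bearing: S, T, Y.
Sulfur-containing residues here: M8 (1).
Hydroxyl-bearing residues here: S3 (1).
The two groups share no amino acid, so total = 1 + 1 = 2.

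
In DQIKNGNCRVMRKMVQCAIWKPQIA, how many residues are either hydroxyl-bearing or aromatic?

Hydroxyl-bearing: S, T, Y. Aromatic: F, W, Y.
Hydroxyl-bearing residues here: none (0).
Aromatic residues here: W20 (1).
(Y belongs to both groups, but none appear in this sequence.) Total = 0 + 1 = 1.

1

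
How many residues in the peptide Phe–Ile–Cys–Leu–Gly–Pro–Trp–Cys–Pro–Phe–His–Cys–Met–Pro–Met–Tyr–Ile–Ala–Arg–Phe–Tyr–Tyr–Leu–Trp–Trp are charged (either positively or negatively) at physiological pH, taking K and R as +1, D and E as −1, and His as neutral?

1

Charged side chains at pH ~7.4: K, R (positive); D, E (negative).
Matching residues: Arg19.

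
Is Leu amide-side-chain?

Asparagine (N) and glutamine (Q) have uncharged amide side chains.
Leucine is not in this group.

No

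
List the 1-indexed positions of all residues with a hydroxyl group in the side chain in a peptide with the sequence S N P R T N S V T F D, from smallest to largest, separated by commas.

Serine (S), threonine (T), and tyrosine (Y) each carry a hydroxyl group on the side chain.
Matching residues: S1, T5, S7, T9.

1, 5, 7, 9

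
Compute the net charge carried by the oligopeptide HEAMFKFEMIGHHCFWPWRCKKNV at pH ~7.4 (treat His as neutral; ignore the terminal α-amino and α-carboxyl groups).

The side chains ionized at physiological pH are Lys/Arg (+1) and Asp/Glu (−1); with His treated as neutral, nothing else contributes.
Positive (K, R): K6, R19, K21, K22 → +4.
Negative (D, E): E2, E8 → −2.
Net charge = (+4) + (−2) = +2.

+2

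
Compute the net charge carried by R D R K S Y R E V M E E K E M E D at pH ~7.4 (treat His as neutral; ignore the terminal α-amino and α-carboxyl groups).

The side chains ionized at physiological pH are Lys/Arg (+1) and Asp/Glu (−1); with His treated as neutral, nothing else contributes.
Positive (K, R): R1, R3, K4, R7, K13 → +5.
Negative (D, E): D2, E8, E11, E12, E14, E16, D17 → −7.
Net charge = (+5) + (−7) = −2.

-2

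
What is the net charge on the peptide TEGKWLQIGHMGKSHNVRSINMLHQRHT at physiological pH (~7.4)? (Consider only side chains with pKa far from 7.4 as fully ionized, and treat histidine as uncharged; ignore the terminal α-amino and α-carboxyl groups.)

The side chains ionized at physiological pH are Lys/Arg (+1) and Asp/Glu (−1); with His treated as neutral, nothing else contributes.
Positive (K, R): K4, K13, R18, R26 → +4.
Negative (D, E): E2 → −1.
Net charge = (+4) + (−1) = +3.

+3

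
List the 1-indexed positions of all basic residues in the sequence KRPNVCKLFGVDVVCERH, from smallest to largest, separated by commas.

Lysine (K), arginine (R), and histidine (H) have basic, nitrogen-containing side chains.
Matching residues: K1, R2, K7, R17, H18.

1, 2, 7, 17, 18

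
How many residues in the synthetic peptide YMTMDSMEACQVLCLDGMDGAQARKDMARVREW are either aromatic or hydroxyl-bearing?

4

Aromatic: F, W, Y. Hydroxyl-bearing: S, T, Y.
Aromatic residues here: Y1, W33 (2).
Hydroxyl-bearing residues here: Y1, T3, S6 (3).
Y is in both groups, so the 1 Y residue must not be double-counted.
Total = 2 + 3 − 1 = 4.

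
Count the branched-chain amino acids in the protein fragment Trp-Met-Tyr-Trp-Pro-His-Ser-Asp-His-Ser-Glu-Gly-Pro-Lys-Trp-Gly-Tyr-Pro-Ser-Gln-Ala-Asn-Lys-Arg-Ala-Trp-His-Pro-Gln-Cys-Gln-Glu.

V, L, and I make up the branched-chain aliphatic group.
None of the 32 residues belong to this group.

0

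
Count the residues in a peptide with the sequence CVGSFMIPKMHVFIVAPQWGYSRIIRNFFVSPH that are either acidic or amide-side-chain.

2

Acidic: D, E. Amide-side-chain: N, Q.
Acidic residues here: none (0).
Amide-side-chain residues here: Q18, N27 (2).
The two groups share no amino acid, so total = 0 + 2 = 2.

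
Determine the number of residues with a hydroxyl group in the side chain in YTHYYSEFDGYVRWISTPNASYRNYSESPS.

The –OH-bearing residues are Ser, Thr (aliphatic alcohols), and Tyr (phenol).
Matching residues: Y1, T2, Y4, Y5, S6, Y11, S16, T17, S21, Y22, Y25, S26, S28, S30.

14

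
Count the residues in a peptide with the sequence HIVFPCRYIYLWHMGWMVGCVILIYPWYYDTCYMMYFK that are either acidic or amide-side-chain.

Acidic: D, E. Amide-side-chain: N, Q.
Acidic residues here: D30 (1).
Amide-side-chain residues here: none (0).
The two groups share no amino acid, so total = 1 + 0 = 1.

1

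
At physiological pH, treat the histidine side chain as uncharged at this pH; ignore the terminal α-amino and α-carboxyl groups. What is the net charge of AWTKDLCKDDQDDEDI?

-5

Near pH 7.4, K and R contribute +1 each, D and E contribute −1 each, and every other side chain (His included, as stated) is uncharged.
Positive (K, R): K4, K8 → +2.
Negative (D, E): D5, D9, D10, D12, D13, E14, D15 → −7.
Net charge = (+2) + (−7) = −5.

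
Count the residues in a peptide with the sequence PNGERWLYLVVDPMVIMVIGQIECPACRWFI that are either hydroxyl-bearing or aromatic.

4

Hydroxyl-bearing: S, T, Y. Aromatic: F, W, Y.
Hydroxyl-bearing residues here: Y8 (1).
Aromatic residues here: W6, Y8, W29, F30 (4).
Y is in both groups, so the 1 Y residue must not be double-counted.
Total = 1 + 4 − 1 = 4.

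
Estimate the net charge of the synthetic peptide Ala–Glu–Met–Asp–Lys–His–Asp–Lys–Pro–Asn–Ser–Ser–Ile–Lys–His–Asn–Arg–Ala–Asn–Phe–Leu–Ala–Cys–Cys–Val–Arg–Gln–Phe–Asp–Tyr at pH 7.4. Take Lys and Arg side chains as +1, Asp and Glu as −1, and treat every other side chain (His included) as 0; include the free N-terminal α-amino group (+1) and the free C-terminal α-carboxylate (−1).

+1

Positive (K, R): Lys5, Lys8, Lys14, Arg17, Arg26 → +5.
Negative (D, E): Glu2, Asp4, Asp7, Asp29 → −4.
The N-terminus (+1) and C-terminus (−1) cancel.
Net charge = (+5) + (−4) = +1.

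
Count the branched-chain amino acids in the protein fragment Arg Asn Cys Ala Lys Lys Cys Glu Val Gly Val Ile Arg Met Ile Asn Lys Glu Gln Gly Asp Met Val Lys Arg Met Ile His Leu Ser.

7

The BCAAs are Val, Leu, and Ile — aliphatic side chains with a branch point.
Matching residues: Val9, Val11, Ile12, Ile15, Val23, Ile27, Leu29.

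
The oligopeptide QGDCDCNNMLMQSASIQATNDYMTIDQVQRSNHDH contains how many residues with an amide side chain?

9

The amide-side-chain residues are Asn (N) and Gln (Q).
Matching residues: Q1, N7, N8, Q12, Q17, N20, Q27, Q29, N32.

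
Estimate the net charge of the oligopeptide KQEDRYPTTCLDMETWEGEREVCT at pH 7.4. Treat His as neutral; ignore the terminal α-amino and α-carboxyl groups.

The side chains ionized at physiological pH are Lys/Arg (+1) and Asp/Glu (−1); with His treated as neutral, nothing else contributes.
Positive (K, R): K1, R5, R20 → +3.
Negative (D, E): E3, D4, D12, E14, E17, E19, E21 → −7.
Net charge = (+3) + (−7) = −4.

-4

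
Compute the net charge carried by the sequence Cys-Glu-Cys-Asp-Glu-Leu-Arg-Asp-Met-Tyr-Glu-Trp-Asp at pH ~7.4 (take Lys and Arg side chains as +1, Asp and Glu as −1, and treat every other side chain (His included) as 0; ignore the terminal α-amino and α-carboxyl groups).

-5

Positive (K, R): Arg7 → +1.
Negative (D, E): Glu2, Asp4, Glu5, Asp8, Glu11, Asp13 → −6.
Net charge = (+1) + (−6) = −5.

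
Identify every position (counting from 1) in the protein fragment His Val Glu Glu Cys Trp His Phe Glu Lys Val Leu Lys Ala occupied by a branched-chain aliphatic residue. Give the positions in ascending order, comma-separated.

2, 11, 12

V, L, and I make up the branched-chain aliphatic group.
Matching residues: Val2, Val11, Leu12.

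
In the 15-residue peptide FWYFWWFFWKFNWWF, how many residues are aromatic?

13

The aromatic amino acids are Phe (F, benzyl), Trp (W, indole), and Tyr (Y, phenol).
Matching residues: F1, W2, Y3, F4, W5, W6, F7, F8, W9, F11, W13, W14, F15.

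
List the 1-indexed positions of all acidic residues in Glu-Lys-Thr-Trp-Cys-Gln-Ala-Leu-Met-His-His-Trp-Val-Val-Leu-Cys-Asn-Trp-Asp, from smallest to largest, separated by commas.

Only D (aspartate) and E (glutamate) carry a side-chain carboxylic acid.
Matching residues: Glu1, Asp19.

1, 19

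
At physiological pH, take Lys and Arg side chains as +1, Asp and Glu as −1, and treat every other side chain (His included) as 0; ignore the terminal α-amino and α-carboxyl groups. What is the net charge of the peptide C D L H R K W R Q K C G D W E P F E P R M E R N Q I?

+1

Positive (K, R): R5, K6, R8, K10, R20, R23 → +6.
Negative (D, E): D2, D13, E15, E18, E22 → −5.
Net charge = (+6) + (−5) = +1.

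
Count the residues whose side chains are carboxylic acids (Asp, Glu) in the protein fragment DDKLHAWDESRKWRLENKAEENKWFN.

Matching residues: D1, D2, D8, E9, E16, E20, E21.

7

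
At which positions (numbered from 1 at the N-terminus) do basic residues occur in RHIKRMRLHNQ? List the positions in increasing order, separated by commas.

1, 2, 4, 5, 7, 9

The basic amino acids are Lys (K), Arg (R), and His (H).
Matching residues: R1, H2, K4, R5, R7, H9.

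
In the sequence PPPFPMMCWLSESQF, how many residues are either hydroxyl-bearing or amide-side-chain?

3

Hydroxyl-bearing: S, T, Y. Amide-side-chain: N, Q.
Hydroxyl-bearing residues here: S11, S13 (2).
Amide-side-chain residues here: Q14 (1).
The two groups share no amino acid, so total = 2 + 1 = 3.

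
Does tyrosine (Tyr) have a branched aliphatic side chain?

No

Valine (V), leucine (L), and isoleucine (I) are the branched-chain amino acids.
Tyrosine is not in this group.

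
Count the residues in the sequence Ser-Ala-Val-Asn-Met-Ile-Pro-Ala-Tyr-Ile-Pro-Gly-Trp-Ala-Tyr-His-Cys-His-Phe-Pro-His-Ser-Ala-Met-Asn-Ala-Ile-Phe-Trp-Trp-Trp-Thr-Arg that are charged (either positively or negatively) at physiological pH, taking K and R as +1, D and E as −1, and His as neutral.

Charged side chains at pH ~7.4: K, R (positive); D, E (negative).
Matching residues: Arg33.

1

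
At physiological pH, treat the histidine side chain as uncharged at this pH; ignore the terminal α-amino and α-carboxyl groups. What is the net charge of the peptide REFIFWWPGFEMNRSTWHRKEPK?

The side chains ionized at physiological pH are Lys/Arg (+1) and Asp/Glu (−1); with His treated as neutral, nothing else contributes.
Positive (K, R): R1, R14, R19, K20, K23 → +5.
Negative (D, E): E2, E11, E21 → −3.
Net charge = (+5) + (−3) = +2.

+2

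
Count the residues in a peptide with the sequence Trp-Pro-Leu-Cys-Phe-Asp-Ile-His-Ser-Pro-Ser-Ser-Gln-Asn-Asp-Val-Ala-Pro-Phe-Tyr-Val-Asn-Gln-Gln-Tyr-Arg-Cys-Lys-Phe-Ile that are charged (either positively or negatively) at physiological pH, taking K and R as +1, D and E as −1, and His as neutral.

Charged side chains at pH ~7.4: K, R (positive); D, E (negative).
Matching residues: Asp6, Asp15, Arg26, Lys28.

4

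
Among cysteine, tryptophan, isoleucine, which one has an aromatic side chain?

tryptophan

The aromatic amino acids are Phe (F, benzyl), Trp (W, indole), and Tyr (Y, phenol).
Of the listed options, only tryptophan belongs to this group.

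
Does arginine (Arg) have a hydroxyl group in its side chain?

Serine (S), threonine (T), and tyrosine (Y) each carry a hydroxyl group on the side chain.
Arginine is not in this group.

No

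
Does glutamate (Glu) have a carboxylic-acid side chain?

Yes

Only D (aspartate) and E (glutamate) carry a side-chain carboxylic acid.
Glutamate is in this group.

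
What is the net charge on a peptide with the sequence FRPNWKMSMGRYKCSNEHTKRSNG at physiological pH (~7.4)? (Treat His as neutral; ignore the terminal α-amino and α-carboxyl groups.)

+5

At pH ~7.4 the Lys and Arg side chains are protonated (+1), the Asp and Glu side chains are deprotonated (−1), and with His taken as neutral all other side chains carry no charge.
Positive (K, R): R2, K6, R11, K13, K20, R21 → +6.
Negative (D, E): E17 → −1.
Net charge = (+6) + (−1) = +5.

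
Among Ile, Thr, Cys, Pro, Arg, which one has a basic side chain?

K, R, and H are the three residues with basic side chains (ε-amine, guanidinium, and imidazole respectively).
Of the listed options, only Arg belongs to this group.

Arg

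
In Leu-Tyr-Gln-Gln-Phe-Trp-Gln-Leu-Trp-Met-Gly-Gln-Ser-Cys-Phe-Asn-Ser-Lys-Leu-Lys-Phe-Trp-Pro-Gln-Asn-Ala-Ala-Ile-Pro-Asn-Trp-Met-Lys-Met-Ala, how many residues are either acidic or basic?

Acidic: D, E. Basic: H, K, R.
Acidic residues here: none (0).
Basic residues here: Lys18, Lys20, Lys33 (3).
The two groups share no amino acid, so total = 0 + 3 = 3.

3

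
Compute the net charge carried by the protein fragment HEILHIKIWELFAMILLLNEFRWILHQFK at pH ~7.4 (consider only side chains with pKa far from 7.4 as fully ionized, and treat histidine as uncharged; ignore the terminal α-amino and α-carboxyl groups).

The side chains ionized at physiological pH are Lys/Arg (+1) and Asp/Glu (−1); with His treated as neutral, nothing else contributes.
Positive (K, R): K7, R22, K29 → +3.
Negative (D, E): E2, E10, E20 → −3.
Net charge = (+3) + (−3) = 0.

0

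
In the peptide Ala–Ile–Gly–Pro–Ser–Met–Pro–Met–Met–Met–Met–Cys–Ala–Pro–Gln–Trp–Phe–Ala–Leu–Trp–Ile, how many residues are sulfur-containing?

Cysteine (C, thiol) and methionine (M, thioether) are the two sulfur-containing amino acids.
Matching residues: Met6, Met8, Met9, Met10, Met11, Cys12.

6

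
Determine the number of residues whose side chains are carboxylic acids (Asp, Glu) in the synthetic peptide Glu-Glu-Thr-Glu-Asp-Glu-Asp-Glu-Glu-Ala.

8

Matching residues: Glu1, Glu2, Glu4, Asp5, Glu6, Asp7, Glu8, Glu9.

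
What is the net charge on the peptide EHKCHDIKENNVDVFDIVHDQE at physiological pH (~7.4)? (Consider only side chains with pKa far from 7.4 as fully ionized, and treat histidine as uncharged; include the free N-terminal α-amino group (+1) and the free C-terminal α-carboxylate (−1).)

Near pH 7.4, K and R contribute +1 each, D and E contribute −1 each, and every other side chain (His included, as stated) is uncharged.
Positive (K, R): K3, K8 → +2.
Negative (D, E): E1, D6, E9, D13, D16, D20, E22 → −7.
The N-terminus (+1) and C-terminus (−1) cancel.
Net charge = (+2) + (−7) = −5.

-5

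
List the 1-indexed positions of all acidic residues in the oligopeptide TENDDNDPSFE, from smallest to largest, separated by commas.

Only D (aspartate) and E (glutamate) carry a side-chain carboxylic acid.
Matching residues: E2, D4, D5, D7, E11.

2, 4, 5, 7, 11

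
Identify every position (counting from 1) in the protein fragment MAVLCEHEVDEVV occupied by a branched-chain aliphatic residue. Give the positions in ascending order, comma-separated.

The BCAAs are Val, Leu, and Ile — aliphatic side chains with a branch point.
Matching residues: V3, L4, V9, V12, V13.

3, 4, 9, 12, 13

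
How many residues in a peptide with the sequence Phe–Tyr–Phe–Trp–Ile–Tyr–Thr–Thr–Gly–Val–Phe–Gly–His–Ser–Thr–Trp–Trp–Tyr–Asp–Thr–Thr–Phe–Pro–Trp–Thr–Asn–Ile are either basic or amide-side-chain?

Basic: H, K, R. Amide-side-chain: N, Q.
Basic residues here: His13 (1).
Amide-side-chain residues here: Asn26 (1).
The two groups share no amino acid, so total = 1 + 1 = 2.

2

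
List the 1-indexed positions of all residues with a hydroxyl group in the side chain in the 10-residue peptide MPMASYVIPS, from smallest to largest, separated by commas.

5, 6, 10

The –OH-bearing residues are Ser, Thr (aliphatic alcohols), and Tyr (phenol).
Matching residues: S5, Y6, S10.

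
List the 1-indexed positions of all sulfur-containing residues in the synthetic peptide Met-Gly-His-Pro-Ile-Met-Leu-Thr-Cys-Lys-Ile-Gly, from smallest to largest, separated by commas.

The sulfur-bearing residues are cysteine (–SH) and methionine (–S–CH₃).
Matching residues: Met1, Met6, Cys9.

1, 6, 9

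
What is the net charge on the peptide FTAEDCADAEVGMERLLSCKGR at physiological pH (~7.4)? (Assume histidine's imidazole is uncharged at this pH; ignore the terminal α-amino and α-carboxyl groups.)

-2

The side chains ionized at physiological pH are Lys/Arg (+1) and Asp/Glu (−1); with His treated as neutral, nothing else contributes.
Positive (K, R): R15, K20, R22 → +3.
Negative (D, E): E4, D5, D8, E10, E14 → −5.
Net charge = (+3) + (−5) = −2.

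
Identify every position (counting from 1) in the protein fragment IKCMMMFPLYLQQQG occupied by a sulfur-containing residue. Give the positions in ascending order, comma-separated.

Cysteine (C, thiol) and methionine (M, thioether) are the two sulfur-containing amino acids.
Matching residues: C3, M4, M5, M6.

3, 4, 5, 6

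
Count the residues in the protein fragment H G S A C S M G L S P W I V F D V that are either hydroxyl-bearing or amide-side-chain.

Hydroxyl-bearing: S, T, Y. Amide-side-chain: N, Q.
Hydroxyl-bearing residues here: S3, S6, S10 (3).
Amide-side-chain residues here: none (0).
The two groups share no amino acid, so total = 3 + 0 = 3.

3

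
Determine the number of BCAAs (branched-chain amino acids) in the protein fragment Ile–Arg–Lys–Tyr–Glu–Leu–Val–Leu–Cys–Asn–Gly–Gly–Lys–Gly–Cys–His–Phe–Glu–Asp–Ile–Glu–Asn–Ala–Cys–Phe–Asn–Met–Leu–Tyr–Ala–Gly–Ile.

The BCAAs are Val, Leu, and Ile — aliphatic side chains with a branch point.
Matching residues: Ile1, Leu6, Val7, Leu8, Ile20, Leu28, Ile32.

7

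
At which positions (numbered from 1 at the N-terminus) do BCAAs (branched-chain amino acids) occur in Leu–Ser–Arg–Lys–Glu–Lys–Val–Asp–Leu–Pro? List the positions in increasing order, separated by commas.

1, 7, 9

Valine (V), leucine (L), and isoleucine (I) are the branched-chain amino acids.
Matching residues: Leu1, Val7, Leu9.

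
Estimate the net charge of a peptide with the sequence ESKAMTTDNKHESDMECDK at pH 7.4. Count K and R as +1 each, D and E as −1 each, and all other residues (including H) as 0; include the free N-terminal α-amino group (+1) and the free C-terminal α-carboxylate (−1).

-3

Positive (K, R): K3, K10, K19 → +3.
Negative (D, E): E1, D8, E12, D14, E16, D18 → −6.
The N-terminus (+1) and C-terminus (−1) cancel.
Net charge = (+3) + (−6) = −3.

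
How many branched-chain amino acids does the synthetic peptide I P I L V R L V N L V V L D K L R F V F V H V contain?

V, L, and I make up the branched-chain aliphatic group.
Matching residues: I1, I3, L4, V5, L7, V8, L10, V11, V12, L13, L16, V19, V21, V23.

14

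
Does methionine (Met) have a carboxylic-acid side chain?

Only D (aspartate) and E (glutamate) carry a side-chain carboxylic acid.
Methionine is not in this group.

No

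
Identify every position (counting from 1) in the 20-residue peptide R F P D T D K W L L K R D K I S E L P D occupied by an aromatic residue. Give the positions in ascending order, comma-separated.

2, 8

Matching residues: F2, W8.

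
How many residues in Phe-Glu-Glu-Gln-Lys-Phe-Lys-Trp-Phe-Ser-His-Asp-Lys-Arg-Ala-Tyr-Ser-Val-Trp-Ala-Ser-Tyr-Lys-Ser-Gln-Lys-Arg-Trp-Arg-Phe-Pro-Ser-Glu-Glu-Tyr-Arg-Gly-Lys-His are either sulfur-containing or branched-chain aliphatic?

1

Sulfur-containing: C, M. Branched-chain aliphatic: I, L, V.
Sulfur-containing residues here: none (0).
Branched-chain aliphatic residues here: Val18 (1).
The two groups share no amino acid, so total = 0 + 1 = 1.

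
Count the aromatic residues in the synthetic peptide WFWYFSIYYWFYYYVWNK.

13

The aromatic amino acids are Phe (F, benzyl), Trp (W, indole), and Tyr (Y, phenol).
Matching residues: W1, F2, W3, Y4, F5, Y8, Y9, W10, F11, Y12, Y13, Y14, W16.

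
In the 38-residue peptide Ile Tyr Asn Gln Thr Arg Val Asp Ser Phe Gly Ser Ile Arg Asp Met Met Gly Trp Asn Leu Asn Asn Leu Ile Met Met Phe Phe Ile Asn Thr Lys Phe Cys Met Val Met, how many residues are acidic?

The acidic residues are Asp (D) and Glu (E), whose side chains end in a carboxylate group.
Matching residues: Asp8, Asp15.

2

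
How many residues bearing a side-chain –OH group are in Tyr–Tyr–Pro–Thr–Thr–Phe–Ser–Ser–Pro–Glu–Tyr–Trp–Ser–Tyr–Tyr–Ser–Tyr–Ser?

The –OH-bearing residues are Ser, Thr (aliphatic alcohols), and Tyr (phenol).
Matching residues: Tyr1, Tyr2, Thr4, Thr5, Ser7, Ser8, Tyr11, Ser13, Tyr14, Tyr15, Ser16, Tyr17, Ser18.

13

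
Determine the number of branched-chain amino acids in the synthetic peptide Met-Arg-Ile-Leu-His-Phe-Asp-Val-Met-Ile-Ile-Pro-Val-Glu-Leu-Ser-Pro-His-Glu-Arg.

The BCAAs are Val, Leu, and Ile — aliphatic side chains with a branch point.
Matching residues: Ile3, Leu4, Val8, Ile10, Ile11, Val13, Leu15.

7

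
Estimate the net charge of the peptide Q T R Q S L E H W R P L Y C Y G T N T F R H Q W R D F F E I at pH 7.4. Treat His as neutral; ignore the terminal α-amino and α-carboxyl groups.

At pH ~7.4 the Lys and Arg side chains are protonated (+1), the Asp and Glu side chains are deprotonated (−1), and with His taken as neutral all other side chains carry no charge.
Positive (K, R): R3, R10, R21, R25 → +4.
Negative (D, E): E7, D26, E29 → −3.
Net charge = (+4) + (−3) = +1.

+1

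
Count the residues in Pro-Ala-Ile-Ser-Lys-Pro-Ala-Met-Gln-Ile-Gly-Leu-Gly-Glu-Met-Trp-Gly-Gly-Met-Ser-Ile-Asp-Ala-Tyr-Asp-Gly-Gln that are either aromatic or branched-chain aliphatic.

Aromatic: F, W, Y. Branched-chain aliphatic: I, L, V.
Aromatic residues here: Trp16, Tyr24 (2).
Branched-chain aliphatic residues here: Ile3, Ile10, Leu12, Ile21 (4).
The two groups share no amino acid, so total = 2 + 4 = 6.

6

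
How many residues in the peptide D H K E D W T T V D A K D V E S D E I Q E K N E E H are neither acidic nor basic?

Acidic: D, E. Basic: K, R, H. All other residues are neither.
Matching residues: W6, T7, T8, V9, A11, V14, S16, I19, Q20, N23.

10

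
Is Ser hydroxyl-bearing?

S, T, and Y are the three residues with a side-chain hydroxyl.
Serine is in this group.

Yes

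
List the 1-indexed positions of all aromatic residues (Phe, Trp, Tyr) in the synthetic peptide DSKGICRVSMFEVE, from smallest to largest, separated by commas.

11

Matching residues: F11.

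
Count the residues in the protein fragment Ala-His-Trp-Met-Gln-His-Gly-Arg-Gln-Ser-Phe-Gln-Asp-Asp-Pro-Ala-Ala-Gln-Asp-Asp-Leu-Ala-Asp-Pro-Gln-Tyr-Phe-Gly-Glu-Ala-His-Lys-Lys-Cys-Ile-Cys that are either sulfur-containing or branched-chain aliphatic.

Sulfur-containing: C, M. Branched-chain aliphatic: I, L, V.
Sulfur-containing residues here: Met4, Cys34, Cys36 (3).
Branched-chain aliphatic residues here: Leu21, Ile35 (2).
The two groups share no amino acid, so total = 3 + 2 = 5.

5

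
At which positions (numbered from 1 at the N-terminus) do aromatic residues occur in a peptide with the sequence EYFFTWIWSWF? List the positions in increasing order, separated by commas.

The aromatic amino acids are Phe (F, benzyl), Trp (W, indole), and Tyr (Y, phenol).
Matching residues: Y2, F3, F4, W6, W8, W10, F11.

2, 3, 4, 6, 8, 10, 11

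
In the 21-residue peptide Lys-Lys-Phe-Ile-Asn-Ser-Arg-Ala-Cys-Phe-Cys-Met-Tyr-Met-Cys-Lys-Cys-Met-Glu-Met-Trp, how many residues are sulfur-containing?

The sulfur-bearing residues are cysteine (–SH) and methionine (–S–CH₃).
Matching residues: Cys9, Cys11, Met12, Met14, Cys15, Cys17, Met18, Met20.

8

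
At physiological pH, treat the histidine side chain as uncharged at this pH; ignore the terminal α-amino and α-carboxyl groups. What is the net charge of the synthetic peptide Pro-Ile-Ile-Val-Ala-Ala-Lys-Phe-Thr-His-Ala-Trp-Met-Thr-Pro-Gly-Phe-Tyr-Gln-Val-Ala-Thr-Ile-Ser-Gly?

+1

The side chains ionized at physiological pH are Lys/Arg (+1) and Asp/Glu (−1); with His treated as neutral, nothing else contributes.
Positive (K, R): Lys7 → +1.
Negative (D, E): none → −0.
Net charge = (+1) + (−0) = +1.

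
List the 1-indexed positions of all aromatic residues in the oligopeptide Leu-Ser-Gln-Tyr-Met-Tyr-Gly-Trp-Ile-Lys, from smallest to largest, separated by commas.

F, W, and Y each carry an aromatic ring on the side chain.
Matching residues: Tyr4, Tyr6, Trp8.

4, 6, 8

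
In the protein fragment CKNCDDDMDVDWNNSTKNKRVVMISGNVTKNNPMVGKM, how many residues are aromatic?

F, W, and Y each carry an aromatic ring on the side chain.
Matching residues: W12.

1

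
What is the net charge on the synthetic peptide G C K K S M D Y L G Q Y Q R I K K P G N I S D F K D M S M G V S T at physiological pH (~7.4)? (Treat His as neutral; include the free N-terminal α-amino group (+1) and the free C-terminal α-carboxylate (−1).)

The side chains ionized at physiological pH are Lys/Arg (+1) and Asp/Glu (−1); with His treated as neutral, nothing else contributes.
Positive (K, R): K3, K4, R14, K16, K17, K25 → +6.
Negative (D, E): D7, D23, D26 → −3.
The N-terminus (+1) and C-terminus (−1) cancel.
Net charge = (+6) + (−3) = +3.

+3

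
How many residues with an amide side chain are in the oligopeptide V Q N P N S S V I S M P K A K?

3

The amide-side-chain residues are Asn (N) and Gln (Q).
Matching residues: Q2, N3, N5.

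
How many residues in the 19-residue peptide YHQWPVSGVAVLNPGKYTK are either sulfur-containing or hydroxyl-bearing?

Sulfur-containing: C, M. Hydroxyl-bearing: S, T, Y.
Sulfur-containing residues here: none (0).
Hydroxyl-bearing residues here: Y1, S7, Y17, T18 (4).
The two groups share no amino acid, so total = 0 + 4 = 4.

4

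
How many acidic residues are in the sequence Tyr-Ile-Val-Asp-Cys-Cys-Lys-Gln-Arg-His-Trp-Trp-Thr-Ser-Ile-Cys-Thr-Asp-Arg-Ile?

2

The acidic residues are Asp (D) and Glu (E), whose side chains end in a carboxylate group.
Matching residues: Asp4, Asp18.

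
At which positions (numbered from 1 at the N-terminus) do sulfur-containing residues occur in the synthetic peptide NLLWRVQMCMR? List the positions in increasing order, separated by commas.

8, 9, 10

Cysteine (C, thiol) and methionine (M, thioether) are the two sulfur-containing amino acids.
Matching residues: M8, C9, M10.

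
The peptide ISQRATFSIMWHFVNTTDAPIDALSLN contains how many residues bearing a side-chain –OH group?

6

The –OH-bearing residues are Ser, Thr (aliphatic alcohols), and Tyr (phenol).
Matching residues: S2, T6, S8, T16, T17, S25.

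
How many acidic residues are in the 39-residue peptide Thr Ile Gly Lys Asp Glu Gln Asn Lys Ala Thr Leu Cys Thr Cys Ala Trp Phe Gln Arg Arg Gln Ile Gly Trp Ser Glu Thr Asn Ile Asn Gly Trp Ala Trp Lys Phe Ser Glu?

Aspartate (D) and glutamate (E) have carboxylic-acid side chains and are the acidic amino acids.
Matching residues: Asp5, Glu6, Glu27, Glu39.

4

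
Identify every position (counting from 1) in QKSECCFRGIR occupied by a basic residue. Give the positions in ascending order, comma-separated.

K, R, and H are the three residues with basic side chains (ε-amine, guanidinium, and imidazole respectively).
Matching residues: K2, R8, R11.

2, 8, 11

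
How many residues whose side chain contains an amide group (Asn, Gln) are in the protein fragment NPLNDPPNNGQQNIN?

8

Matching residues: N1, N4, N8, N9, Q11, Q12, N13, N15.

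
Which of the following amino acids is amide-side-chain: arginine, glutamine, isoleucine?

glutamine

Asparagine (N) and glutamine (Q) have uncharged amide side chains.
Of the listed options, only glutamine belongs to this group.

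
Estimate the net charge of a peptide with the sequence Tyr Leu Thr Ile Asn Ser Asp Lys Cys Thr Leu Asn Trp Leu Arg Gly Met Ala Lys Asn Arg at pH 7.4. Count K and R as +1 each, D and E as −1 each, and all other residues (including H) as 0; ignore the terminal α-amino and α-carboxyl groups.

Positive (K, R): Lys8, Arg15, Lys19, Arg21 → +4.
Negative (D, E): Asp7 → −1.
Net charge = (+4) + (−1) = +3.

+3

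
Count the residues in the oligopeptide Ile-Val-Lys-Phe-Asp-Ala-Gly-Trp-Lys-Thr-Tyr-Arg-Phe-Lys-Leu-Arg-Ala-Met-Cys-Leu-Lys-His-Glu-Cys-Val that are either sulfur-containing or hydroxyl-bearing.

Sulfur-containing: C, M. Hydroxyl-bearing: S, T, Y.
Sulfur-containing residues here: Met18, Cys19, Cys24 (3).
Hydroxyl-bearing residues here: Thr10, Tyr11 (2).
The two groups share no amino acid, so total = 3 + 2 = 5.

5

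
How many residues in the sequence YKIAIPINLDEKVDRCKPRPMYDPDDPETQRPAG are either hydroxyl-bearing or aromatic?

Hydroxyl-bearing: S, T, Y. Aromatic: F, W, Y.
Hydroxyl-bearing residues here: Y1, Y22, T29 (3).
Aromatic residues here: Y1, Y22 (2).
Y is in both groups, so the 2 Y residues must not be double-counted.
Total = 3 + 2 − 2 = 3.

3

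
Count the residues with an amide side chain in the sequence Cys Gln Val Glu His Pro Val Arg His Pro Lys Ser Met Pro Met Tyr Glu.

Only N (asparagine) and Q (glutamine) carry a side-chain carboxamide.
Matching residues: Gln2.

1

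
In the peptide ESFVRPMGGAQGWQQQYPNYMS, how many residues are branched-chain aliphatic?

The BCAAs are Val, Leu, and Ile — aliphatic side chains with a branch point.
Matching residues: V4.

1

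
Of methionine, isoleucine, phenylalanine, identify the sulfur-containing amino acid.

methionine

Only Cys (C) and Met (M) have a sulfur atom in the side chain.
Of the listed options, only methionine belongs to this group.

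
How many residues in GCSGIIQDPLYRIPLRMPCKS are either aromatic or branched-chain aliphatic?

6

Aromatic: F, W, Y. Branched-chain aliphatic: I, L, V.
Aromatic residues here: Y11 (1).
Branched-chain aliphatic residues here: I5, I6, L10, I13, L15 (5).
The two groups share no amino acid, so total = 1 + 5 = 6.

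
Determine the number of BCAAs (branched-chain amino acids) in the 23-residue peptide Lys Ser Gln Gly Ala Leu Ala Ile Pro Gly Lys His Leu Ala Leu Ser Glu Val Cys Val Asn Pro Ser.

6

The BCAAs are Val, Leu, and Ile — aliphatic side chains with a branch point.
Matching residues: Leu6, Ile8, Leu13, Leu15, Val18, Val20.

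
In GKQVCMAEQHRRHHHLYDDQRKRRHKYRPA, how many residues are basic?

14

Lysine (K), arginine (R), and histidine (H) have basic, nitrogen-containing side chains.
Matching residues: K2, H10, R11, R12, H13, H14, H15, R21, K22, R23, R24, H25, K26, R28.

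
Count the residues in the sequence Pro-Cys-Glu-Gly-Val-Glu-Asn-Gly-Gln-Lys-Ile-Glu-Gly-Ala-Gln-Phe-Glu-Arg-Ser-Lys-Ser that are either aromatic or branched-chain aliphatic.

3

Aromatic: F, W, Y. Branched-chain aliphatic: I, L, V.
Aromatic residues here: Phe16 (1).
Branched-chain aliphatic residues here: Val5, Ile11 (2).
The two groups share no amino acid, so total = 1 + 2 = 3.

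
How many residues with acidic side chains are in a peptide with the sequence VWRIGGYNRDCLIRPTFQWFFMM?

1

The acidic residues are Asp (D) and Glu (E), whose side chains end in a carboxylate group.
Matching residues: D10.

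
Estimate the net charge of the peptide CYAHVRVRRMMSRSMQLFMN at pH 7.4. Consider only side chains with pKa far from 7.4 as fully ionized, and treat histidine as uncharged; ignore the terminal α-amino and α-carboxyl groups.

+4

The side chains ionized at physiological pH are Lys/Arg (+1) and Asp/Glu (−1); with His treated as neutral, nothing else contributes.
Positive (K, R): R6, R8, R9, R13 → +4.
Negative (D, E): none → −0.
Net charge = (+4) + (−0) = +4.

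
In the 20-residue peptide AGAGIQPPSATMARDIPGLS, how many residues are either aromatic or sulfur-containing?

1

Aromatic: F, W, Y. Sulfur-containing: C, M.
Aromatic residues here: none (0).
Sulfur-containing residues here: M12 (1).
The two groups share no amino acid, so total = 0 + 1 = 1.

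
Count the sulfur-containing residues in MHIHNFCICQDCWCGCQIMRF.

7

Cysteine (C, thiol) and methionine (M, thioether) are the two sulfur-containing amino acids.
Matching residues: M1, C7, C9, C12, C14, C16, M19.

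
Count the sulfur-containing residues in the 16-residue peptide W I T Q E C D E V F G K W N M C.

3

The sulfur-bearing residues are cysteine (–SH) and methionine (–S–CH₃).
Matching residues: C6, M15, C16.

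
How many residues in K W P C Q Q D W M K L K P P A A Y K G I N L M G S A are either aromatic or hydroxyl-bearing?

Aromatic: F, W, Y. Hydroxyl-bearing: S, T, Y.
Aromatic residues here: W2, W8, Y17 (3).
Hydroxyl-bearing residues here: Y17, S25 (2).
Y is in both groups, so the 1 Y residue must not be double-counted.
Total = 3 + 2 − 1 = 4.

4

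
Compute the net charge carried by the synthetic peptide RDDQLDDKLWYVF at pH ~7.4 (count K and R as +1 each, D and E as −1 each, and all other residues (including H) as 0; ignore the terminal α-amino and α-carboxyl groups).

Positive (K, R): R1, K8 → +2.
Negative (D, E): D2, D3, D6, D7 → −4.
Net charge = (+2) + (−4) = −2.

-2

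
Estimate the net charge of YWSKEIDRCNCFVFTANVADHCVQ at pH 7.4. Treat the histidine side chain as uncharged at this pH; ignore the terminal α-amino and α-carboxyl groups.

-1

The side chains ionized at physiological pH are Lys/Arg (+1) and Asp/Glu (−1); with His treated as neutral, nothing else contributes.
Positive (K, R): K4, R8 → +2.
Negative (D, E): E5, D7, D20 → −3.
Net charge = (+2) + (−3) = −1.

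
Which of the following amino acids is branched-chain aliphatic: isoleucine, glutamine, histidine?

isoleucine

Valine (V), leucine (L), and isoleucine (I) are the branched-chain amino acids.
Of the listed options, only isoleucine belongs to this group.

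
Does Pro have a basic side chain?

No

Lysine (K), arginine (R), and histidine (H) have basic, nitrogen-containing side chains.
Proline is not in this group.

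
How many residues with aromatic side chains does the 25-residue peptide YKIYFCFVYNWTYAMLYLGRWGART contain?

9

The aromatic amino acids are Phe (F, benzyl), Trp (W, indole), and Tyr (Y, phenol).
Matching residues: Y1, Y4, F5, F7, Y9, W11, Y13, Y17, W21.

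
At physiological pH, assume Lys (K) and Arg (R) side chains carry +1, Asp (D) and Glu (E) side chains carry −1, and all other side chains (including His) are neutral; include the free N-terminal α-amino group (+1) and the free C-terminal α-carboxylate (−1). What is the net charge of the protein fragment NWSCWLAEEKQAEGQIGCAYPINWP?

-2

Positive (K, R): K10 → +1.
Negative (D, E): E8, E9, E13 → −3.
The N-terminus (+1) and C-terminus (−1) cancel.
Net charge = (+1) + (−3) = −2.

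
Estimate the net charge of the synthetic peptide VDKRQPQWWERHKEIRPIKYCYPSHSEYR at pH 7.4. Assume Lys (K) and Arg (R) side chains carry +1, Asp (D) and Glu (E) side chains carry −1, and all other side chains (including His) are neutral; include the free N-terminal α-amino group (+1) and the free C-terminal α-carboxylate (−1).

+3

Positive (K, R): K3, R4, R11, K13, R16, K19, R29 → +7.
Negative (D, E): D2, E10, E14, E27 → −4.
The N-terminus (+1) and C-terminus (−1) cancel.
Net charge = (+7) + (−4) = +3.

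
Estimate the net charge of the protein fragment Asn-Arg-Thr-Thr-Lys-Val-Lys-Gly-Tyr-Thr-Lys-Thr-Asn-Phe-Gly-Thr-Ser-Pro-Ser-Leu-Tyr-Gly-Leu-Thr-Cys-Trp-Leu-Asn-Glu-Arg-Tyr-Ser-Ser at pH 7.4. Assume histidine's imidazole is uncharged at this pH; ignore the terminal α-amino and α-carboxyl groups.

The side chains ionized at physiological pH are Lys/Arg (+1) and Asp/Glu (−1); with His treated as neutral, nothing else contributes.
Positive (K, R): Arg2, Lys5, Lys7, Lys11, Arg30 → +5.
Negative (D, E): Glu29 → −1.
Net charge = (+5) + (−1) = +4.

+4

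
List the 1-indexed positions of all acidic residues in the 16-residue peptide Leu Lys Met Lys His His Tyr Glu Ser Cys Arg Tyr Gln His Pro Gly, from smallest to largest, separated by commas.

Aspartate (D) and glutamate (E) have carboxylic-acid side chains and are the acidic amino acids.
Matching residues: Glu8.

8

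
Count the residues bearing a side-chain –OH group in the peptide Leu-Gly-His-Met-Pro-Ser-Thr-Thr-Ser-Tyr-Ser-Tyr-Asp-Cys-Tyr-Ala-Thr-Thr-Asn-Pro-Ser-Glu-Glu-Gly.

11

Serine (S), threonine (T), and tyrosine (Y) each carry a hydroxyl group on the side chain.
Matching residues: Ser6, Thr7, Thr8, Ser9, Tyr10, Ser11, Tyr12, Tyr15, Thr17, Thr18, Ser21.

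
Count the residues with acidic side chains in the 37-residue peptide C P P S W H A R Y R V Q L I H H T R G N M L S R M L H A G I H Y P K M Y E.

Only D (aspartate) and E (glutamate) carry a side-chain carboxylic acid.
Matching residues: E37.

1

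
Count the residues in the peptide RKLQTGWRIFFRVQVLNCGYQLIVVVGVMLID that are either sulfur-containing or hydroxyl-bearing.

4

Sulfur-containing: C, M. Hydroxyl-bearing: S, T, Y.
Sulfur-containing residues here: C18, M29 (2).
Hydroxyl-bearing residues here: T5, Y20 (2).
The two groups share no amino acid, so total = 2 + 2 = 4.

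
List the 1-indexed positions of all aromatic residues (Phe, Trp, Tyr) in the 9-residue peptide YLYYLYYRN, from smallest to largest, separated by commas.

Matching residues: Y1, Y3, Y4, Y6, Y7.

1, 3, 4, 6, 7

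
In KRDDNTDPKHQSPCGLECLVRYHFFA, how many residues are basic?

6

The basic amino acids are Lys (K), Arg (R), and His (H).
Matching residues: K1, R2, K9, H10, R21, H23.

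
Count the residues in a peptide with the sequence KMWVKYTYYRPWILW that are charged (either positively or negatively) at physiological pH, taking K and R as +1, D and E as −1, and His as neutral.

Charged side chains at pH ~7.4: K, R (positive); D, E (negative).
Matching residues: K1, K5, R10.

3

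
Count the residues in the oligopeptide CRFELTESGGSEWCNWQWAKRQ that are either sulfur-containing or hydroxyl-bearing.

5

Sulfur-containing: C, M. Hydroxyl-bearing: S, T, Y.
Sulfur-containing residues here: C1, C14 (2).
Hydroxyl-bearing residues here: T6, S8, S11 (3).
The two groups share no amino acid, so total = 2 + 3 = 5.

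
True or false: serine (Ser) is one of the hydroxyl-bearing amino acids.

True

Serine (S), threonine (T), and tyrosine (Y) each carry a hydroxyl group on the side chain.
Serine is in this group.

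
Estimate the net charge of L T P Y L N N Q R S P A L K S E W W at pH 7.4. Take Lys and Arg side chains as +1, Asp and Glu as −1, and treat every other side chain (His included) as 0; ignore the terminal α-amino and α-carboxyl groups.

+1

Positive (K, R): R9, K14 → +2.
Negative (D, E): E16 → −1.
Net charge = (+2) + (−1) = +1.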